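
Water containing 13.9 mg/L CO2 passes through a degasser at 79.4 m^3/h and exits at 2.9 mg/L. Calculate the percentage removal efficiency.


CO2_out / CO2_in = 2.9 / 13.9 = 0.20863309
Fraction remaining = 0.20863309
efficiency = (1 - 0.20863309) * 100 = 79.1367 %

79.1367 %


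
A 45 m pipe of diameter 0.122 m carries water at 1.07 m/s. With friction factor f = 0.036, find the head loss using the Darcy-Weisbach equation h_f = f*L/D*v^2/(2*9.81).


v^2 = 1.07^2 = 1.1449 m^2/s^2
L/D = 45/0.122 = 368.85246
h_f = f*(L/D)*v^2/(2g) = 0.036 * 368.85246 * 1.1449 / 19.62 = 0.774861 m

0.774861 m


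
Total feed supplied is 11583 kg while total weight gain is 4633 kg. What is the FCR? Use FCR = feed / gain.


FCR = feed consumed / weight gained
FCR = 11583 kg / 4633 kg = 2.50011

2.50011


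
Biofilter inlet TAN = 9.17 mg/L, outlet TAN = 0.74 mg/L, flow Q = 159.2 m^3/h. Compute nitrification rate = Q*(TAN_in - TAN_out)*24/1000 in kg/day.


Concentration drop: TAN_in - TAN_out = 9.17 - 0.74 = 8.43 mg/L
Hourly TAN removed = Q * dTAN = 159.2 m^3/h * 8.43 mg/L = 1342.056 g/h  (m^3/h * mg/L = g/h)
Daily TAN removed = 1342.056 * 24 = 32209.344 g/day
Convert to kg/day: 32209.344 / 1000 = 32.209344 kg/day

32.209344 kg/day


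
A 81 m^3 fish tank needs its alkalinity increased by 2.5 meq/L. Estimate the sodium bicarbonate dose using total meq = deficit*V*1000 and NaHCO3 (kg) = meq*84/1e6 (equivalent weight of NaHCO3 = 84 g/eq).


Tank volume in L = 81 m^3 * 1000 = 81000 L
Total meq required = 2.5 meq/L * 81000 L = 202500 meq
NaHCO3 mass = 202500 meq * 84 mg/meq / 1e6 = 17.01 kg

17.01 kg


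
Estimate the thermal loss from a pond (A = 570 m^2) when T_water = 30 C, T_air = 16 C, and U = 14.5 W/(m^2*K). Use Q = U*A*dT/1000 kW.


Temperature difference dT = 30 - 16 = 14 K
Heat loss (W) = U * A * dT = 14.5 * 570 * 14 = 115710 W
Convert to kW: 115710 / 1000 = 115.71 kW

115.71 kW


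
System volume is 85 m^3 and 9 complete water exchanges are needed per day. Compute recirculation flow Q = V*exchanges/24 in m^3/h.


Daily recirculation volume = 85 m^3 * 9 = 765 m^3/day
Flow rate Q = daily volume / 24 h = 765 / 24 = 31.875 m^3/h

31.875 m^3/h


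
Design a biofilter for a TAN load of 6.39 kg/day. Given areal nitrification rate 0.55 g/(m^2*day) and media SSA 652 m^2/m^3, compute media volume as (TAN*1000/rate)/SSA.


A = 6.39*1000 / 0.55 = 11618.182 m^2
V = 11618.182 / 652 = 17.8193

17.8193 m^3


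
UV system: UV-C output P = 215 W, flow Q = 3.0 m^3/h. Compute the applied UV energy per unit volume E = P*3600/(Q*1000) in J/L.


Energy delivered per hour = 215 W * 3600 s = 774000 J/h
Volume treated per hour = 3.0 m^3/h * 1000 = 3000 L/h
dose = 774000 / 3000 = 258 J/L

258 J/L


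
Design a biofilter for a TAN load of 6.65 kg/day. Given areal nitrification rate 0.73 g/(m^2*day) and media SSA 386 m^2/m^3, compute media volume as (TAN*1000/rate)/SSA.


A = 6.65*1000 / 0.73 = 9109.589 m^2
V = 9109.589 / 386 = 23.6

23.6 m^3


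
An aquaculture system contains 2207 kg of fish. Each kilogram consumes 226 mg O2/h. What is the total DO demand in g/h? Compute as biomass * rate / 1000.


Total O2 consumption (mg/h) = 2207 kg * 226 mg/(kg*h) = 498782 mg/h
Convert to g/h: 498782 / 1000 = 498.782 g/h

498.782 g/h


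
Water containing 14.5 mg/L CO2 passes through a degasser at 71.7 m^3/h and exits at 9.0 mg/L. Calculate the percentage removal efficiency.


CO2_out / CO2_in = 9.0 / 14.5 = 0.62068966
Fraction remaining = 0.62068966
efficiency = (1 - 0.62068966) * 100 = 37.931 %

37.931 %


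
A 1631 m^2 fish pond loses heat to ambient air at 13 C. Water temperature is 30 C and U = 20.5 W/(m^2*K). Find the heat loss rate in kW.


Temperature difference dT = 30 - 13 = 17 K
Heat loss (W) = U * A * dT = 20.5 * 1631 * 17 = 568403.5 W
Convert to kW: 568403.5 / 1000 = 568.4035 kW

568.4035 kW


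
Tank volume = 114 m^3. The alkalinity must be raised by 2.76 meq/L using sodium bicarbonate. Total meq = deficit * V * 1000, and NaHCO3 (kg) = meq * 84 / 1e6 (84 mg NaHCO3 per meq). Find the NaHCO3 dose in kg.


Tank volume in L = 114 m^3 * 1000 = 114000 L
Total meq required = 2.76 meq/L * 114000 L = 314640 meq
NaHCO3 mass = 314640 meq * 84 mg/meq / 1e6 = 26.4298 kg

26.4298 kg


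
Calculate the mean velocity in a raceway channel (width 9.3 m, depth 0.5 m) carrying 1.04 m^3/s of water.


Cross-sectional area = W * d = 9.3 * 0.5 = 4.65 m^2
Velocity = Q / A = 1.04 / 4.65 = 0.223656 m/s

0.223656 m/s


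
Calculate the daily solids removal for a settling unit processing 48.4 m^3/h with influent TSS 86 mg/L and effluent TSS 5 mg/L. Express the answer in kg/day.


Concentration drop: TSS_in - TSS_out = 86 - 5 = 81 mg/L
Hourly solids removed = Q * dTSS = 48.4 m^3/h * 81 mg/L = 3920.4 g/h  (m^3/h * mg/L = g/h)
Daily solids removed = 3920.4 * 24 = 94089.6 g/day
Convert g to kg: 94089.6 / 1000 = 94.0896 kg/day

94.0896 kg/day


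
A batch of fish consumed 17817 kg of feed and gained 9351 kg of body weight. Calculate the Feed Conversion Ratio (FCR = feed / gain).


FCR = feed consumed / weight gained
FCR = 17817 kg / 9351 kg = 1.90536

1.90536


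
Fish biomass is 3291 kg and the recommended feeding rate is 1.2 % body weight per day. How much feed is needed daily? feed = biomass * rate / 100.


Feeding rate fraction = 1.2% / 100 = 0.012
Daily feed = 3291 kg * 0.012 = 39.492 kg/day

39.492 kg/day


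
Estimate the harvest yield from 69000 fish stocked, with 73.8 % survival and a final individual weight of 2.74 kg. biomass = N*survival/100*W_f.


Survivors = 69000 * 73.8/100 = 50922 fish
Harvest biomass = survivors * W_f = 50922 * 2.74 = 139526.28 kg

139526.28 kg


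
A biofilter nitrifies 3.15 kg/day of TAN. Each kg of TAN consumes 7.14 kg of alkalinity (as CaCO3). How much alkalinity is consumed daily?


Alkalinity factor: 7.14 kg CaCO3 consumed per kg TAN nitrified
alk = 3.15 kg TAN * 7.14 = 22.491 kg CaCO3/day

22.491 kg CaCO3/day


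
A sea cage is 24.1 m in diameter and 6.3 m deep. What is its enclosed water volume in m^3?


r = d/2 = 24.1/2 = 12.05 m
Base area = pi*r^2 = pi*12.05^2 = 456.16711 m^2
Volume = 456.16711 * 6.3 = 2873.85 m^3

2873.85 m^3


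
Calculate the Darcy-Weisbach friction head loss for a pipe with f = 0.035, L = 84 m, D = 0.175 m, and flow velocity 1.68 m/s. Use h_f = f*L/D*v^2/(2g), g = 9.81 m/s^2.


v^2 = 1.68^2 = 2.8224 m^2/s^2
L/D = 84/0.175 = 480
h_f = f*(L/D)*v^2/(2g) = 0.035 * 480 * 2.8224 / 19.62 = 2.41673 m

2.41673 m


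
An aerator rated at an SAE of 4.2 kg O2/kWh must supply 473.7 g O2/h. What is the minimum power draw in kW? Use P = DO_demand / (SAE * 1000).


SAE in g O2/kWh = 4.2 * 1000 = 4200 g/kWh
P = DO_demand / SAE_g = 473.7 / 4200 = 0.112786 kW

0.112786 kW


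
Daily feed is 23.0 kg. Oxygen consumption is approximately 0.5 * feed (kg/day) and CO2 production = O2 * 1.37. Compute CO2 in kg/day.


O2 = 23.0 * 0.5 = 11.5
CO2 = 11.5 * 1.37 = 15.755

15.755 kg/day


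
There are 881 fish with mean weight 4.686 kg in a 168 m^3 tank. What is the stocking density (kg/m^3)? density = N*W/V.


Total biomass = 881 fish * 4.686 kg = 4128.366 kg
Density = total biomass / volume = 4128.366 / 168 = 24.5736 kg/m^3

24.5736 kg/m^3


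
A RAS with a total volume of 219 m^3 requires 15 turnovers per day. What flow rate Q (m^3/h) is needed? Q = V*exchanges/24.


Daily recirculation volume = 219 m^3 * 15 = 3285 m^3/day
Flow rate Q = daily volume / 24 h = 3285 / 24 = 136.875 m^3/h

136.875 m^3/h


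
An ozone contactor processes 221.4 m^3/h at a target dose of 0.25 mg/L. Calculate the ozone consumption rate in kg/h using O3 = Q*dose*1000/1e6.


O3 demand (mg/h) = Q * dose * 1000 = 221.4 * 0.25 * 1000 = 55350 mg/h
Convert mg to kg: 55350 / 1e6 = 0.05535 kg/h

0.05535 kg/h


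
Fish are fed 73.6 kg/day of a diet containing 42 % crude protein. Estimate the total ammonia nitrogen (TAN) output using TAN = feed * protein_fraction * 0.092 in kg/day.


Protein in feed = 73.6 * 42/100 = 30.912 kg/day
TAN = protein * 0.092 = 30.912 * 0.092 = 2.843904 kg/day

2.843904 kg/day


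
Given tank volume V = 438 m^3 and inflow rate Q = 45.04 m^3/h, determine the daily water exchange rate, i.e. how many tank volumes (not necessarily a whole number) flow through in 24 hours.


Daily flow volume = 45.04 m^3/h * 24 h = 1080.96 m^3/day
Exchanges = daily flow / tank volume = 1080.96 / 438 = 2.46795 exchanges/day

2.46795 exchanges/day


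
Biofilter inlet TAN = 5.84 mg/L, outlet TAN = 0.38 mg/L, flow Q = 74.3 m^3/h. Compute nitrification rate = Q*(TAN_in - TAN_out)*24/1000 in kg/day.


Concentration drop: TAN_in - TAN_out = 5.84 - 0.38 = 5.46 mg/L
Hourly TAN removed = Q * dTAN = 74.3 m^3/h * 5.46 mg/L = 405.678 g/h  (m^3/h * mg/L = g/h)
Daily TAN removed = 405.678 * 24 = 9736.272 g/day
Convert to kg/day: 9736.272 / 1000 = 9.736272 kg/day

9.736272 kg/day


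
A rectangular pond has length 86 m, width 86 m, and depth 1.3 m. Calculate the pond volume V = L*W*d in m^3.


Base area = L * W = 86 * 86 = 7396 m^2
Volume = area * depth = 7396 * 1.3 = 9614.8 m^3

9614.8 m^3


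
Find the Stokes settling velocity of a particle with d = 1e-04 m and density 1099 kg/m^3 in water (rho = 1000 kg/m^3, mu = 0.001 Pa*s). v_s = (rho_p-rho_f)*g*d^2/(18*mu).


Density difference: rho_p - rho_f = 1099 - 1000 = 99 kg/m^3
d^2 = (1e-04)^2 = 1e-08 m^2
Numerator = (rho_p - rho_f) * g * d^2 = 99 * 9.81 * 1e-08 = 9.7119e-06
Denominator = 18 * mu = 18 * 0.001 = 0.018
v_s = 9.7119e-06 / 0.018 = 5.3955e-04 m/s
Check: Re = rho_f * v_s * d / mu = 1000 * 5.3955e-04 * 1e-04 / 0.001 = 0.054 < 1, so Stokes' law applies.

5.3955e-04 m/s


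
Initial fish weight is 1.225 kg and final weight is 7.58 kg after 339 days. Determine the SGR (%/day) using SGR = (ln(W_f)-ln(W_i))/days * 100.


ln(W_f) = ln(7.58) = 2.0255132
ln(W_i) = ln(1.225) = 0.20294084
ln(W_f) - ln(W_i) = 2.0255132 - 0.20294084 = 1.8225724
SGR = 1.8225724 / 339 * 100 = 0.537632 %/day

0.537632 %/day


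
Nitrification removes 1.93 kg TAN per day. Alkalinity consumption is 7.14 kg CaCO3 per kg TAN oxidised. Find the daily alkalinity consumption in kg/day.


Alkalinity factor: 7.14 kg CaCO3 consumed per kg TAN nitrified
alk = 1.93 kg TAN * 7.14 = 13.7802 kg CaCO3/day

13.7802 kg CaCO3/day


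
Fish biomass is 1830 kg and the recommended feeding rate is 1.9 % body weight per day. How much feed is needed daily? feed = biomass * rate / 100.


Feeding rate fraction = 1.9% / 100 = 0.019
Daily feed = 1830 kg * 0.019 = 34.77 kg/day

34.77 kg/day


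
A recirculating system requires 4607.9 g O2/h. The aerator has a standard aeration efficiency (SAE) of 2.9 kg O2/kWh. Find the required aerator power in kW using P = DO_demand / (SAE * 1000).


SAE in g O2/kWh = 2.9 * 1000 = 2900 g/kWh
P = DO_demand / SAE_g = 4607.9 / 2900 = 1.58893 kW

1.58893 kW


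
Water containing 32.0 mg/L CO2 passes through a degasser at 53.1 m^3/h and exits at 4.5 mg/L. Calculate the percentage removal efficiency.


CO2_out / CO2_in = 4.5 / 32.0 = 0.140625
Fraction remaining = 0.140625
efficiency = (1 - 0.140625) * 100 = 85.9375 %

85.9375 %


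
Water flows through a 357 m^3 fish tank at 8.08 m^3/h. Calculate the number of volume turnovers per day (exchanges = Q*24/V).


Daily flow volume = 8.08 m^3/h * 24 h = 193.92 m^3/day
Exchanges = daily flow / tank volume = 193.92 / 357 = 0.543193 exchanges/day

0.543193 exchanges/day


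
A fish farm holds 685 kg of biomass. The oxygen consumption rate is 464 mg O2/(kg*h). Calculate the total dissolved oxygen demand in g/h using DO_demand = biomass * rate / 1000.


Total O2 consumption (mg/h) = 685 kg * 464 mg/(kg*h) = 317840 mg/h
Convert to g/h: 317840 / 1000 = 317.84 g/h

317.84 g/h


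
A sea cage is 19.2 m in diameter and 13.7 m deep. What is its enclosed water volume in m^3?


r = d/2 = 19.2/2 = 9.6 m
Base area = pi*r^2 = pi*9.6^2 = 289.52918 m^2
Volume = 289.52918 * 13.7 = 3966.55 m^3

3966.55 m^3


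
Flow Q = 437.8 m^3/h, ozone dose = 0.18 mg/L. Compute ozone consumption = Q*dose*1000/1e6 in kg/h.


O3 demand (mg/h) = Q * dose * 1000 = 437.8 * 0.18 * 1000 = 78804 mg/h
Convert mg to kg: 78804 / 1e6 = 0.078804 kg/h

0.078804 kg/h


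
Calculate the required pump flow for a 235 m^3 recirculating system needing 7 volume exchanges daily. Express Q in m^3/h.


Daily recirculation volume = 235 m^3 * 7 = 1645 m^3/day
Flow rate Q = daily volume / 24 h = 1645 / 24 = 68.5417 m^3/h

68.5417 m^3/h


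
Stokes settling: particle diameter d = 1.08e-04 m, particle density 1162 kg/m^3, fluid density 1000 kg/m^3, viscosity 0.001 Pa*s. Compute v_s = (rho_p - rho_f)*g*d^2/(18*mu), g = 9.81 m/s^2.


Density difference: rho_p - rho_f = 1162 - 1000 = 162 kg/m^3
d^2 = (1.08e-04)^2 = 1.1664e-08 m^2
Numerator = (rho_p - rho_f) * g * d^2 = 162 * 9.81 * 1.1664e-08 = 1.8536662e-05
Denominator = 18 * mu = 18 * 0.001 = 0.018
v_s = 1.8536662e-05 / 0.018 = 0.00102981 m/s
Check: Re = rho_f * v_s * d / mu = 1000 * 0.00102981 * 1.08e-04 / 0.001 = 0.111 < 1, so Stokes' law applies.

0.00102981 m/s


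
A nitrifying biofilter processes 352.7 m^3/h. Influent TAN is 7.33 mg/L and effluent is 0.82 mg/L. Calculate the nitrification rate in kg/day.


Concentration drop: TAN_in - TAN_out = 7.33 - 0.82 = 6.51 mg/L
Hourly TAN removed = Q * dTAN = 352.7 m^3/h * 6.51 mg/L = 2296.077 g/h  (m^3/h * mg/L = g/h)
Daily TAN removed = 2296.077 * 24 = 55105.848 g/day
Convert to kg/day: 55105.848 / 1000 = 55.105848 kg/day

55.105848 kg/day


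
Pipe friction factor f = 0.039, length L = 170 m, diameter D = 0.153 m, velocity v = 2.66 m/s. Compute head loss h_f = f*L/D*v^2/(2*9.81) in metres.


v^2 = 2.66^2 = 7.0756 m^2/s^2
L/D = 170/0.153 = 1111.1111
h_f = f*(L/D)*v^2/(2g) = 0.039 * 1111.1111 * 7.0756 / 19.62 = 15.6274 m

15.6274 m


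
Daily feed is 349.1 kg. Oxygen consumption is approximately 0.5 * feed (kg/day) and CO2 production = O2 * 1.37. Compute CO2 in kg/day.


O2 = 349.1 * 0.5 = 174.55
CO2 = 174.55 * 1.37 = 239.1335

239.1335 kg/day


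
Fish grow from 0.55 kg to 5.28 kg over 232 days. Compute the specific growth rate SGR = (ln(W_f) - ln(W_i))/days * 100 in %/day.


ln(W_f) = ln(5.28) = 1.6639261
ln(W_i) = ln(0.55) = -0.597837
ln(W_f) - ln(W_i) = 1.6639261 - -0.597837 = 2.2617631
SGR = 2.2617631 / 232 * 100 = 0.974898 %/day

0.974898 %/day


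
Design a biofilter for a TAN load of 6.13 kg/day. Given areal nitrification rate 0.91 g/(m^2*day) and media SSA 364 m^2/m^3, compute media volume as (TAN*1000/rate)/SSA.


A = 6.13*1000 / 0.91 = 6736.2637 m^2
V = 6736.2637 / 364 = 18.5062

18.5062 m^3


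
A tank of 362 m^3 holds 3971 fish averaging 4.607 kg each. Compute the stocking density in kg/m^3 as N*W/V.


Total biomass = 3971 fish * 4.607 kg = 18294.397 kg
Density = total biomass / volume = 18294.397 / 362 = 50.537 kg/m^3

50.537 kg/m^3


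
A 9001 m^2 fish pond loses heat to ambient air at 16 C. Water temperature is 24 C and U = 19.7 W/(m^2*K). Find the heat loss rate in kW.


Temperature difference dT = 24 - 16 = 8 K
Heat loss (W) = U * A * dT = 19.7 * 9001 * 8 = 1418557.6 W
Convert to kW: 1418557.6 / 1000 = 1418.5576 kW

1418.5576 kW


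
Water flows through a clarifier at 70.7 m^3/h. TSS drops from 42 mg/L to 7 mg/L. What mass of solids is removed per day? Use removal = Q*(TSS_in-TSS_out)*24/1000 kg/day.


Concentration drop: TSS_in - TSS_out = 42 - 7 = 35 mg/L
Hourly solids removed = Q * dTSS = 70.7 m^3/h * 35 mg/L = 2474.5 g/h  (m^3/h * mg/L = g/h)
Daily solids removed = 2474.5 * 24 = 59388 g/day
Convert g to kg: 59388 / 1000 = 59.388 kg/day

59.388 kg/day


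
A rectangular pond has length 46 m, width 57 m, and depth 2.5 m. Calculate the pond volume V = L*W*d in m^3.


Base area = L * W = 46 * 57 = 2622 m^2
Volume = area * depth = 2622 * 2.5 = 6555 m^3

6555 m^3


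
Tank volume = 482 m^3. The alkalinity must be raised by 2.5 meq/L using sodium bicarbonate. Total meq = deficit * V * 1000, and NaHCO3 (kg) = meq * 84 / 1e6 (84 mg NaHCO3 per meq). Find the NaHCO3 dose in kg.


Tank volume in L = 482 m^3 * 1000 = 482000 L
Total meq required = 2.5 meq/L * 482000 L = 1205000 meq
NaHCO3 mass = 1205000 meq * 84 mg/meq / 1e6 = 101.22 kg

101.22 kg


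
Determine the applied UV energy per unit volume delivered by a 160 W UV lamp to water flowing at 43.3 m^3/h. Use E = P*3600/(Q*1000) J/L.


Energy delivered per hour = 160 W * 3600 s = 576000 J/h
Volume treated per hour = 43.3 m^3/h * 1000 = 43300 L/h
dose = 576000 / 43300 = 13.3025 J/L

13.3025 J/L


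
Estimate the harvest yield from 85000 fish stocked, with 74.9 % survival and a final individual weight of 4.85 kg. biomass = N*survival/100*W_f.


Survivors = 85000 * 74.9/100 = 63665 fish
Harvest biomass = survivors * W_f = 63665 * 4.85 = 308775.25 kg

308775.25 kg


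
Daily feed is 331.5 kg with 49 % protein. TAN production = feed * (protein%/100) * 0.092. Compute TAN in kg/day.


Protein in feed = 331.5 * 49/100 = 162.435 kg/day
TAN = protein * 0.092 = 162.435 * 0.092 = 14.94402 kg/day

14.94402 kg/day


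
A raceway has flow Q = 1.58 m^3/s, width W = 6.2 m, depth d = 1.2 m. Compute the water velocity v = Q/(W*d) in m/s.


Cross-sectional area = W * d = 6.2 * 1.2 = 7.44 m^2
Velocity = Q / A = 1.58 / 7.44 = 0.212366 m/s

0.212366 m/s


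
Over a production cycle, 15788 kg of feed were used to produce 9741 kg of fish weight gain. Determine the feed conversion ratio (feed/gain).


FCR = feed consumed / weight gained
FCR = 15788 kg / 9741 kg = 1.62078

1.62078


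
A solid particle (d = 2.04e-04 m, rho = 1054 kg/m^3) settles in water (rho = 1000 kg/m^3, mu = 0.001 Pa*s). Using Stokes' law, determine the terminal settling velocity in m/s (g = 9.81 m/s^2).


Density difference: rho_p - rho_f = 1054 - 1000 = 54 kg/m^3
d^2 = (2.04e-04)^2 = 4.1616e-08 m^2
Numerator = (rho_p - rho_f) * g * d^2 = 54 * 9.81 * 4.1616e-08 = 2.204566e-05
Denominator = 18 * mu = 18 * 0.001 = 0.018
v_s = 2.204566e-05 / 0.018 = 0.00122476 m/s
Check: Re = rho_f * v_s * d / mu = 1000 * 0.00122476 * 2.04e-04 / 0.001 = 0.25 < 1, so Stokes' law applies.

0.00122476 m/s


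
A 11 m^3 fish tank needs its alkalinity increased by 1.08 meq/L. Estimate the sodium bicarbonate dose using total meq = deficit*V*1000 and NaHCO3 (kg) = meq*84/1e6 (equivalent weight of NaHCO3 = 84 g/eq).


Tank volume in L = 11 m^3 * 1000 = 11000 L
Total meq required = 1.08 meq/L * 11000 L = 11880 meq
NaHCO3 mass = 11880 meq * 84 mg/meq / 1e6 = 0.99792 kg

0.99792 kg


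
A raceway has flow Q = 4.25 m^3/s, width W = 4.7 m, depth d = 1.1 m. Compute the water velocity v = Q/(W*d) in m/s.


Cross-sectional area = W * d = 4.7 * 1.1 = 5.17 m^2
Velocity = Q / A = 4.25 / 5.17 = 0.82205 m/s

0.82205 m/s


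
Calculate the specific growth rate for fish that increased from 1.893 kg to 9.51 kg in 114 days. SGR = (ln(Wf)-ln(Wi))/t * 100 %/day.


ln(W_f) = ln(9.51) = 2.2523439
ln(W_i) = ln(1.893) = 0.63816287
ln(W_f) - ln(W_i) = 2.2523439 - 0.63816287 = 1.614181
SGR = 1.614181 / 114 * 100 = 1.41595 %/day

1.41595 %/day


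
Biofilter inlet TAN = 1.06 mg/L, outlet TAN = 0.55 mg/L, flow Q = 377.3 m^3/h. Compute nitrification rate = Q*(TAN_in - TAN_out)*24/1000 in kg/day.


Concentration drop: TAN_in - TAN_out = 1.06 - 0.55 = 0.51 mg/L
Hourly TAN removed = Q * dTAN = 377.3 m^3/h * 0.51 mg/L = 192.423 g/h  (m^3/h * mg/L = g/h)
Daily TAN removed = 192.423 * 24 = 4618.152 g/day
Convert to kg/day: 4618.152 / 1000 = 4.618152 kg/day

4.618152 kg/day


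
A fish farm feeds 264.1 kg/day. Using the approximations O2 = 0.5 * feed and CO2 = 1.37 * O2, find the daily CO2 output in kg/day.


O2 = 264.1 * 0.5 = 132.05
CO2 = 132.05 * 1.37 = 180.9085

180.9085 kg/day


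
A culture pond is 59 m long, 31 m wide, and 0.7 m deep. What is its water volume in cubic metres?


Base area = L * W = 59 * 31 = 1829 m^2
Volume = area * depth = 1829 * 0.7 = 1280.3 m^3

1280.3 m^3


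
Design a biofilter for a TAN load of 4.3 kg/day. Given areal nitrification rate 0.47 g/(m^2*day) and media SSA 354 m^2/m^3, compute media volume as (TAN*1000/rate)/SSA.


A = 4.3*1000 / 0.47 = 9148.9362 m^2
V = 9148.9362 / 354 = 25.8445

25.8445 m^3


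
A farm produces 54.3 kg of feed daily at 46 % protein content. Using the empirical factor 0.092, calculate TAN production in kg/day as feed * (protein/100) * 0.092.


Protein in feed = 54.3 * 46/100 = 24.978 kg/day
TAN = protein * 0.092 = 24.978 * 0.092 = 2.297976 kg/day

2.297976 kg/day


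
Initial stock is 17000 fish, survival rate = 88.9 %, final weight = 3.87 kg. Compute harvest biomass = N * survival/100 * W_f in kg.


Survivors = 17000 * 88.9/100 = 15113 fish
Harvest biomass = survivors * W_f = 15113 * 3.87 = 58487.31 kg

58487.31 kg


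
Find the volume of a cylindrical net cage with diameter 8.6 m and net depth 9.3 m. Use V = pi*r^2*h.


r = d/2 = 8.6/2 = 4.3 m
Base area = pi*r^2 = pi*4.3^2 = 58.088048 m^2
Volume = 58.088048 * 9.3 = 540.219 m^3

540.219 m^3


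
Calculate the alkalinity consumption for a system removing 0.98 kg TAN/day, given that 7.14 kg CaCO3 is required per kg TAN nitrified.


Alkalinity factor: 7.14 kg CaCO3 consumed per kg TAN nitrified
alk = 0.98 kg TAN * 7.14 = 6.9972 kg CaCO3/day

6.9972 kg CaCO3/day


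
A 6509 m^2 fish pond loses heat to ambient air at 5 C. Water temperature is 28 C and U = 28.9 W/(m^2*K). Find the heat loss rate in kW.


Temperature difference dT = 28 - 5 = 23 K
Heat loss (W) = U * A * dT = 28.9 * 6509 * 23 = 4326532.3 W
Convert to kW: 4326532.3 / 1000 = 4326.5323 kW

4326.5323 kW


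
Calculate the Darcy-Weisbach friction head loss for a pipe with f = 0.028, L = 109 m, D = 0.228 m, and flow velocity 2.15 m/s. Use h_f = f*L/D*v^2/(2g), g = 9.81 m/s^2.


v^2 = 2.15^2 = 4.6225 m^2/s^2
L/D = 109/0.228 = 478.07018
h_f = f*(L/D)*v^2/(2g) = 0.028 * 478.07018 * 4.6225 / 19.62 = 3.15375 m

3.15375 m


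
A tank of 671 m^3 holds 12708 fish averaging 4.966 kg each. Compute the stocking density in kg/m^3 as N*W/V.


Total biomass = 12708 fish * 4.966 kg = 63107.928 kg
Density = total biomass / volume = 63107.928 / 671 = 94.0506 kg/m^3

94.0506 kg/m^3


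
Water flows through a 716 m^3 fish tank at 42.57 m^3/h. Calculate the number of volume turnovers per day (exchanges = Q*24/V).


Daily flow volume = 42.57 m^3/h * 24 h = 1021.68 m^3/day
Exchanges = daily flow / tank volume = 1021.68 / 716 = 1.42693 exchanges/day

1.42693 exchanges/day


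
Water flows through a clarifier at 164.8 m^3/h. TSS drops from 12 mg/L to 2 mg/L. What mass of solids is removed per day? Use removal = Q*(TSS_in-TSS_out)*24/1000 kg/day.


Concentration drop: TSS_in - TSS_out = 12 - 2 = 10 mg/L
Hourly solids removed = Q * dTSS = 164.8 m^3/h * 10 mg/L = 1648 g/h  (m^3/h * mg/L = g/h)
Daily solids removed = 1648 * 24 = 39552 g/day
Convert g to kg: 39552 / 1000 = 39.552 kg/day

39.552 kg/day


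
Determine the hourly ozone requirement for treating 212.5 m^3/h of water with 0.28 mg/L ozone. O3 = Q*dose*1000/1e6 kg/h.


O3 demand (mg/h) = Q * dose * 1000 = 212.5 * 0.28 * 1000 = 59500 mg/h
Convert mg to kg: 59500 / 1e6 = 0.0595 kg/h

0.0595 kg/h


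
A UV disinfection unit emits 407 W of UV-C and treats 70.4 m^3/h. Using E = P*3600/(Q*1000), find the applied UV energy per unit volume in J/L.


Energy delivered per hour = 407 W * 3600 s = 1465200 J/h
Volume treated per hour = 70.4 m^3/h * 1000 = 70400 L/h
dose = 1465200 / 70400 = 20.8125 J/L

20.8125 J/L


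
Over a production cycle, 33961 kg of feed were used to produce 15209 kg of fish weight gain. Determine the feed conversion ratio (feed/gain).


FCR = feed consumed / weight gained
FCR = 33961 kg / 15209 kg = 2.23295

2.23295


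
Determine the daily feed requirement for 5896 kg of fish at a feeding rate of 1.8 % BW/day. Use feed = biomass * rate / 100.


Feeding rate fraction = 1.8% / 100 = 0.018
Daily feed = 5896 kg * 0.018 = 106.128 kg/day

106.128 kg/day


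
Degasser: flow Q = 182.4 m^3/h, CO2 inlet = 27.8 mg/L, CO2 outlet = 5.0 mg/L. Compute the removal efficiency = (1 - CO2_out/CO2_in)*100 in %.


CO2_out / CO2_in = 5.0 / 27.8 = 0.17985612
Fraction remaining = 0.17985612
efficiency = (1 - 0.17985612) * 100 = 82.0144 %

82.0144 %


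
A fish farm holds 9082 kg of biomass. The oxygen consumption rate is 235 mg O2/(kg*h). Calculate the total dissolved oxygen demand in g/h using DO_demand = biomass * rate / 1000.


Total O2 consumption (mg/h) = 9082 kg * 235 mg/(kg*h) = 2134270 mg/h
Convert to g/h: 2134270 / 1000 = 2134.27 g/h

2134.27 g/h


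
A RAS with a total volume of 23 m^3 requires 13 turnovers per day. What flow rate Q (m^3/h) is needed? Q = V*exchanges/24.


Daily recirculation volume = 23 m^3 * 13 = 299 m^3/day
Flow rate Q = daily volume / 24 h = 299 / 24 = 12.4583 m^3/h

12.4583 m^3/h


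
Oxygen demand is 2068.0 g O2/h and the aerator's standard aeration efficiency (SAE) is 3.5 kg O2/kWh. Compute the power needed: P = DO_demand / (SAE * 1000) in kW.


SAE in g O2/kWh = 3.5 * 1000 = 3500 g/kWh
P = DO_demand / SAE_g = 2068.0 / 3500 = 0.590857 kW

0.590857 kW


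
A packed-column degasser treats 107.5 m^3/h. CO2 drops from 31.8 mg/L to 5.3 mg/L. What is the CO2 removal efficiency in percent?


CO2_out / CO2_in = 5.3 / 31.8 = 0.16666667
Fraction remaining = 0.16666667
efficiency = (1 - 0.16666667) * 100 = 83.3333 %

83.3333 %


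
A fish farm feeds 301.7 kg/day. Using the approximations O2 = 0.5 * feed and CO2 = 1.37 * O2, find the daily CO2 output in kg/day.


O2 = 301.7 * 0.5 = 150.85
CO2 = 150.85 * 1.37 = 206.6645

206.6645 kg/day


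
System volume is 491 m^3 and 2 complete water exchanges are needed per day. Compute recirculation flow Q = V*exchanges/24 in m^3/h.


Daily recirculation volume = 491 m^3 * 2 = 982 m^3/day
Flow rate Q = daily volume / 24 h = 982 / 24 = 40.9167 m^3/h

40.9167 m^3/h


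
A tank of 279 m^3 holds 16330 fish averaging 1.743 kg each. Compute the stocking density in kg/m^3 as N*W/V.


Total biomass = 16330 fish * 1.743 kg = 28463.19 kg
Density = total biomass / volume = 28463.19 / 279 = 102.019 kg/m^3

102.019 kg/m^3


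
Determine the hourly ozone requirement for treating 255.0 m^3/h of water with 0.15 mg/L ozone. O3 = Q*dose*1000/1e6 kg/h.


O3 demand (mg/h) = Q * dose * 1000 = 255.0 * 0.15 * 1000 = 38250 mg/h
Convert mg to kg: 38250 / 1e6 = 0.03825 kg/h

0.03825 kg/h


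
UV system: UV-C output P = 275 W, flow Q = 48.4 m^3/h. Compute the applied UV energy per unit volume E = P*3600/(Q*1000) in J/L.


Energy delivered per hour = 275 W * 3600 s = 990000 J/h
Volume treated per hour = 48.4 m^3/h * 1000 = 48400 L/h
dose = 990000 / 48400 = 20.4545 J/L

20.4545 J/L


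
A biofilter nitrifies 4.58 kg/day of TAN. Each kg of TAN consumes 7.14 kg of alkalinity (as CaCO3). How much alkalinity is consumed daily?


Alkalinity factor: 7.14 kg CaCO3 consumed per kg TAN nitrified
alk = 4.58 kg TAN * 7.14 = 32.7012 kg CaCO3/day

32.7012 kg CaCO3/day


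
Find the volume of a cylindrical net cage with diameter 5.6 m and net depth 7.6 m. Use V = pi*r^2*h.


r = d/2 = 5.6/2 = 2.8 m
Base area = pi*r^2 = pi*2.8^2 = 24.630086 m^2
Volume = 24.630086 * 7.6 = 187.189 m^3

187.189 m^3


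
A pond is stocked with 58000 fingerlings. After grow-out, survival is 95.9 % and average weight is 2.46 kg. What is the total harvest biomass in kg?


Survivors = 58000 * 95.9/100 = 55622 fish
Harvest biomass = survivors * W_f = 55622 * 2.46 = 136830.12 kg

136830.12 kg


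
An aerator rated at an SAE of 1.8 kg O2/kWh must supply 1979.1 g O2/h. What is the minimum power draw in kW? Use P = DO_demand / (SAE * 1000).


SAE in g O2/kWh = 1.8 * 1000 = 1800 g/kWh
P = DO_demand / SAE_g = 1979.1 / 1800 = 1.0995 kW

1.0995 kW


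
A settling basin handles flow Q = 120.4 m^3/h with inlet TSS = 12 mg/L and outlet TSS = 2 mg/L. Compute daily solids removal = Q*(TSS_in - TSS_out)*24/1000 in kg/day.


Concentration drop: TSS_in - TSS_out = 12 - 2 = 10 mg/L
Hourly solids removed = Q * dTSS = 120.4 m^3/h * 10 mg/L = 1204 g/h  (m^3/h * mg/L = g/h)
Daily solids removed = 1204 * 24 = 28896 g/day
Convert g to kg: 28896 / 1000 = 28.896 kg/day

28.896 kg/day


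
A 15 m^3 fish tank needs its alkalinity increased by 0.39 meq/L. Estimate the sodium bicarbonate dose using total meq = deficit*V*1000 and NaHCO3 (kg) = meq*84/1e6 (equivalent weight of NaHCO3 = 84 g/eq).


Tank volume in L = 15 m^3 * 1000 = 15000 L
Total meq required = 0.39 meq/L * 15000 L = 5850 meq
NaHCO3 mass = 5850 meq * 84 mg/meq / 1e6 = 0.4914 kg

0.4914 kg


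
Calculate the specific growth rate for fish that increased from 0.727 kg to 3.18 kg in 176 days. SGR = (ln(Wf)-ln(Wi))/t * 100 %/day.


ln(W_f) = ln(3.18) = 1.1568812
ln(W_i) = ln(0.727) = -0.3188288
ln(W_f) - ln(W_i) = 1.1568812 - -0.3188288 = 1.47571
SGR = 1.47571 / 176 * 100 = 0.838472 %/day

0.838472 %/day


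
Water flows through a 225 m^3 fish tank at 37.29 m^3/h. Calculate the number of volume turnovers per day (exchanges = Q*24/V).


Daily flow volume = 37.29 m^3/h * 24 h = 894.96 m^3/day
Exchanges = daily flow / tank volume = 894.96 / 225 = 3.9776 exchanges/day

3.9776 exchanges/day


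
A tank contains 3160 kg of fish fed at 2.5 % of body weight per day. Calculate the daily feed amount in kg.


Feeding rate fraction = 2.5% / 100 = 0.025
Daily feed = 3160 kg * 0.025 = 79 kg/day

79 kg/day


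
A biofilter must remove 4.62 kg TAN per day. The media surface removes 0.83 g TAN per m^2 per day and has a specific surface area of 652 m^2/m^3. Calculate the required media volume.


A = 4.62*1000 / 0.83 = 5566.2651 m^2
V = 5566.2651 / 652 = 8.53722

8.53722 m^3


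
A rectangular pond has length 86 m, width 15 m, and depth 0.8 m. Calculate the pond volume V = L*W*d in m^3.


Base area = L * W = 86 * 15 = 1290 m^2
Volume = area * depth = 1290 * 0.8 = 1032 m^3

1032 m^3


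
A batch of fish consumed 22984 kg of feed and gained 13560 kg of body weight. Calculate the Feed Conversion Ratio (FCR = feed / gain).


FCR = feed consumed / weight gained
FCR = 22984 kg / 13560 kg = 1.69499

1.69499


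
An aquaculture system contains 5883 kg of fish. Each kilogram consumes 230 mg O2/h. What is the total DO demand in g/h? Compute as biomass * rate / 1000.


Total O2 consumption (mg/h) = 5883 kg * 230 mg/(kg*h) = 1353090 mg/h
Convert to g/h: 1353090 / 1000 = 1353.09 g/h

1353.09 g/h


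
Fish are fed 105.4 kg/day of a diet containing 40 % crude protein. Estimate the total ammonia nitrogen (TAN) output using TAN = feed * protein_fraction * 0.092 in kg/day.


Protein in feed = 105.4 * 40/100 = 42.16 kg/day
TAN = protein * 0.092 = 42.16 * 0.092 = 3.87872 kg/day

3.87872 kg/day


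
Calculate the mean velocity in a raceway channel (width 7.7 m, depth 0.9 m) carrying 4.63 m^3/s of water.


Cross-sectional area = W * d = 7.7 * 0.9 = 6.93 m^2
Velocity = Q / A = 4.63 / 6.93 = 0.66811 m/s

0.66811 m/s


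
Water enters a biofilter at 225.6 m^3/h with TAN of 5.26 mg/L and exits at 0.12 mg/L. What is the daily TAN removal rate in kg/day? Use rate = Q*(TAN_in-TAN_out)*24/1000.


Concentration drop: TAN_in - TAN_out = 5.26 - 0.12 = 5.14 mg/L
Hourly TAN removed = Q * dTAN = 225.6 m^3/h * 5.14 mg/L = 1159.584 g/h  (m^3/h * mg/L = g/h)
Daily TAN removed = 1159.584 * 24 = 27830.016 g/day
Convert to kg/day: 27830.016 / 1000 = 27.830016 kg/day

27.830016 kg/day


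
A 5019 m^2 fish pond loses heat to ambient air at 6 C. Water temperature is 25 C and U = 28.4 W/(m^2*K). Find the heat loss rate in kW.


Temperature difference dT = 25 - 6 = 19 K
Heat loss (W) = U * A * dT = 28.4 * 5019 * 19 = 2708252.4 W
Convert to kW: 2708252.4 / 1000 = 2708.2524 kW

2708.2524 kW


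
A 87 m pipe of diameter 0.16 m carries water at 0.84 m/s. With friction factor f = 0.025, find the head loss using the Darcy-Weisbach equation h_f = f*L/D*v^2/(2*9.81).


v^2 = 0.84^2 = 0.7056 m^2/s^2
L/D = 87/0.16 = 543.75
h_f = f*(L/D)*v^2/(2g) = 0.025 * 543.75 * 0.7056 / 19.62 = 0.488876 m

0.488876 m


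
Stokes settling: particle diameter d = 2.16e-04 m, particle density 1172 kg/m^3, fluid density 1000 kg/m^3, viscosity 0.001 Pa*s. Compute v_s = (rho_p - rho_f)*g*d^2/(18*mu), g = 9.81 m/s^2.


Density difference: rho_p - rho_f = 1172 - 1000 = 172 kg/m^3
d^2 = (2.16e-04)^2 = 4.6656e-08 m^2
Numerator = (rho_p - rho_f) * g * d^2 = 172 * 9.81 * 4.6656e-08 = 7.8723602e-05
Denominator = 18 * mu = 18 * 0.001 = 0.018
v_s = 7.8723602e-05 / 0.018 = 0.00437353 m/s
Check: Re = rho_f * v_s * d / mu = 1000 * 0.00437353 * 2.16e-04 / 0.001 = 0.945 < 1, so Stokes' law applies.

0.00437353 m/s


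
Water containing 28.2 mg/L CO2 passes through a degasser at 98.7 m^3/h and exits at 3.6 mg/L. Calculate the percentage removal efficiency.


CO2_out / CO2_in = 3.6 / 28.2 = 0.12765957
Fraction remaining = 0.12765957
efficiency = (1 - 0.12765957) * 100 = 87.234 %

87.234 %


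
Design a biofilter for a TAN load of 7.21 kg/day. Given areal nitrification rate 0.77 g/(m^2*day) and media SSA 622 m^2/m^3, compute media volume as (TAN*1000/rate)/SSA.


A = 7.21*1000 / 0.77 = 9363.6364 m^2
V = 9363.6364 / 622 = 15.0541

15.0541 m^3


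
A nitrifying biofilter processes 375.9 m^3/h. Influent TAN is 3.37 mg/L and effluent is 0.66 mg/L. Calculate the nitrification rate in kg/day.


Concentration drop: TAN_in - TAN_out = 3.37 - 0.66 = 2.71 mg/L
Hourly TAN removed = Q * dTAN = 375.9 m^3/h * 2.71 mg/L = 1018.689 g/h  (m^3/h * mg/L = g/h)
Daily TAN removed = 1018.689 * 24 = 24448.536 g/day
Convert to kg/day: 24448.536 / 1000 = 24.448536 kg/day

24.448536 kg/day


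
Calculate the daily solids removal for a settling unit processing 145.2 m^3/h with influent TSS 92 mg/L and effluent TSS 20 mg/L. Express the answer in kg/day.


Concentration drop: TSS_in - TSS_out = 92 - 20 = 72 mg/L
Hourly solids removed = Q * dTSS = 145.2 m^3/h * 72 mg/L = 10454.4 g/h  (m^3/h * mg/L = g/h)
Daily solids removed = 10454.4 * 24 = 250905.6 g/day
Convert g to kg: 250905.6 / 1000 = 250.9056 kg/day

250.9056 kg/day


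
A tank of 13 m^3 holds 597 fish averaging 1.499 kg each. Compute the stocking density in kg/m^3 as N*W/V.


Total biomass = 597 fish * 1.499 kg = 894.903 kg
Density = total biomass / volume = 894.903 / 13 = 68.8387 kg/m^3

68.8387 kg/m^3


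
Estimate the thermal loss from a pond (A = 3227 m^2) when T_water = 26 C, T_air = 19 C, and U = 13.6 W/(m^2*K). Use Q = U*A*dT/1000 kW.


Temperature difference dT = 26 - 19 = 7 K
Heat loss (W) = U * A * dT = 13.6 * 3227 * 7 = 307210.4 W
Convert to kW: 307210.4 / 1000 = 307.2104 kW

307.2104 kW


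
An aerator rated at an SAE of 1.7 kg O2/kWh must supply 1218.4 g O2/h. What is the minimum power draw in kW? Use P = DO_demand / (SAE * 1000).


SAE in g O2/kWh = 1.7 * 1000 = 1700 g/kWh
P = DO_demand / SAE_g = 1218.4 / 1700 = 0.716706 kW

0.716706 kW


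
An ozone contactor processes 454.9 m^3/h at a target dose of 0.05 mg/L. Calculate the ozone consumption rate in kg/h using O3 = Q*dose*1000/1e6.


O3 demand (mg/h) = Q * dose * 1000 = 454.9 * 0.05 * 1000 = 22745 mg/h
Convert mg to kg: 22745 / 1e6 = 0.022745 kg/h

0.022745 kg/h


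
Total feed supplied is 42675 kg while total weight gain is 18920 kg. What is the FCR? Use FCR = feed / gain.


FCR = feed consumed / weight gained
FCR = 42675 kg / 18920 kg = 2.25555

2.25555


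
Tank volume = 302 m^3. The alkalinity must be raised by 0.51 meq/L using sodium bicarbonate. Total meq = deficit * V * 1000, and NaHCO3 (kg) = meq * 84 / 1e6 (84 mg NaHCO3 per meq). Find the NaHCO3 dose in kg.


Tank volume in L = 302 m^3 * 1000 = 302000 L
Total meq required = 0.51 meq/L * 302000 L = 154020 meq
NaHCO3 mass = 154020 meq * 84 mg/meq / 1e6 = 12.9377 kg

12.9377 kg


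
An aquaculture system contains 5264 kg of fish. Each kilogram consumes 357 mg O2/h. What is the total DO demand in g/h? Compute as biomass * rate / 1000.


Total O2 consumption (mg/h) = 5264 kg * 357 mg/(kg*h) = 1879248 mg/h
Convert to g/h: 1879248 / 1000 = 1879.248 g/h

1879.248 g/h


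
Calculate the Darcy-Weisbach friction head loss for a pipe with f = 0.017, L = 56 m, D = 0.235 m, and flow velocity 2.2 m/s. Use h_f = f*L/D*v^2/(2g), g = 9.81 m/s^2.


v^2 = 2.2^2 = 4.84 m^2/s^2
L/D = 56/0.235 = 238.29787
h_f = f*(L/D)*v^2/(2g) = 0.017 * 238.29787 * 4.84 / 19.62 = 0.999345 m

0.999345 m


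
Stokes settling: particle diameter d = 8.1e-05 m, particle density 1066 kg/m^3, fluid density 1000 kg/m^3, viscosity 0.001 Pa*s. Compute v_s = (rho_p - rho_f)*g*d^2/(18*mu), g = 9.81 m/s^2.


Density difference: rho_p - rho_f = 1066 - 1000 = 66 kg/m^3
d^2 = (8.1e-05)^2 = 6.561e-09 m^2
Numerator = (rho_p - rho_f) * g * d^2 = 66 * 9.81 * 6.561e-09 = 4.2479851e-06
Denominator = 18 * mu = 18 * 0.001 = 0.018
v_s = 4.2479851e-06 / 0.018 = 2.35999e-04 m/s
Check: Re = rho_f * v_s * d / mu = 1000 * 2.35999e-04 * 8.1e-05 / 0.001 = 0.0191 < 1, so Stokes' law applies.

2.35999e-04 m/s


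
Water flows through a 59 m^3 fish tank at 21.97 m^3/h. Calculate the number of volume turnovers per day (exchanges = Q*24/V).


Daily flow volume = 21.97 m^3/h * 24 h = 527.28 m^3/day
Exchanges = daily flow / tank volume = 527.28 / 59 = 8.93695 exchanges/day

8.93695 exchanges/day


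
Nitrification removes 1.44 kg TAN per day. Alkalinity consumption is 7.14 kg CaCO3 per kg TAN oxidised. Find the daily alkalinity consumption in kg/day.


Alkalinity factor: 7.14 kg CaCO3 consumed per kg TAN nitrified
alk = 1.44 kg TAN * 7.14 = 10.2816 kg CaCO3/day

10.2816 kg CaCO3/day


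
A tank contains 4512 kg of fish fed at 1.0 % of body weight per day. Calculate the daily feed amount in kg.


Feeding rate fraction = 1.0% / 100 = 0.01
Daily feed = 4512 kg * 0.01 = 45.12 kg/day

45.12 kg/day


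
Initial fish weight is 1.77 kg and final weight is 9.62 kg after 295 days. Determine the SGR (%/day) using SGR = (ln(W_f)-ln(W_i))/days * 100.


ln(W_f) = ln(9.62) = 2.2638443
ln(W_i) = ln(1.77) = 0.57097955
ln(W_f) - ln(W_i) = 2.2638443 - 0.57097955 = 1.6928648
SGR = 1.6928648 / 295 * 100 = 0.573852 %/day

0.573852 %/day


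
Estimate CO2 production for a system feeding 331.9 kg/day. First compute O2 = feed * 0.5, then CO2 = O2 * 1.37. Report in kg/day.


O2 = 331.9 * 0.5 = 165.95
CO2 = 165.95 * 1.37 = 227.3515

227.3515 kg/day


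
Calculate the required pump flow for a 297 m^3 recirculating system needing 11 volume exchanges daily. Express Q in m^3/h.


Daily recirculation volume = 297 m^3 * 11 = 3267 m^3/day
Flow rate Q = daily volume / 24 h = 3267 / 24 = 136.125 m^3/h

136.125 m^3/h


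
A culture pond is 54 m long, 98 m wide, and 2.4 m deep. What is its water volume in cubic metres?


Base area = L * W = 54 * 98 = 5292 m^2
Volume = area * depth = 5292 * 2.4 = 12700.8 m^3

12700.8 m^3


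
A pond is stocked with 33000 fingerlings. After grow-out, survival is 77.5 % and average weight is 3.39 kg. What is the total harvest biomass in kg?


Survivors = 33000 * 77.5/100 = 25575 fish
Harvest biomass = survivors * W_f = 25575 * 3.39 = 86699.25 kg

86699.25 kg


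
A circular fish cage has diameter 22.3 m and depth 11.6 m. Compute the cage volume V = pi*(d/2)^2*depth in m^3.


r = d/2 = 22.3/2 = 11.15 m
Base area = pi*r^2 = pi*11.15^2 = 390.57065 m^2
Volume = 390.57065 * 11.6 = 4530.62 m^3

4530.62 m^3


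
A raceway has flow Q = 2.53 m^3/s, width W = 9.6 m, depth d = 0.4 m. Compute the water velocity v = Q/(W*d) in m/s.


Cross-sectional area = W * d = 9.6 * 0.4 = 3.84 m^2
Velocity = Q / A = 2.53 / 3.84 = 0.658854 m/s

0.658854 m/s


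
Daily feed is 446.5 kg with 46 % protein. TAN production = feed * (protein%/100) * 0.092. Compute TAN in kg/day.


Protein in feed = 446.5 * 46/100 = 205.39 kg/day
TAN = protein * 0.092 = 205.39 * 0.092 = 18.89588 kg/day

18.89588 kg/day


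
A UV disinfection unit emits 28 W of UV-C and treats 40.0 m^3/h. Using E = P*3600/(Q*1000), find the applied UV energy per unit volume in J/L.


Energy delivered per hour = 28 W * 3600 s = 100800 J/h
Volume treated per hour = 40.0 m^3/h * 1000 = 40000 L/h
dose = 100800 / 40000 = 2.52 J/L

2.52 J/L
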